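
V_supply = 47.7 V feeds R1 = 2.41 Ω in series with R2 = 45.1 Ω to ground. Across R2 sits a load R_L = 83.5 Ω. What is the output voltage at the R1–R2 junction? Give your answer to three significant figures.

V_out ≈ 44.1 V

The load sits in parallel with R2, giving an effective lower resistance R2' = R2·R_L/(R2+R_L) = 29.28 Ω.
Now apply the divider: V_out = 47.7 × 0.9240 = 44.07 V.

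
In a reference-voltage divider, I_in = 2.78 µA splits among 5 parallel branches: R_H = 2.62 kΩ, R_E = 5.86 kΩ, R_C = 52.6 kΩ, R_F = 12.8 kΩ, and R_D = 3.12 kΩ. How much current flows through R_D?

ΣG = 1/2.62 + 1/5.86 + 1/52.6 + 1/12.8 + 1/3.12 = 0.9700.
By the current-divider rule, I = I_in · G_k/ΣG = 2.78 × 0.3304 = 0.9186 µA.

I ≈ 0.919 µA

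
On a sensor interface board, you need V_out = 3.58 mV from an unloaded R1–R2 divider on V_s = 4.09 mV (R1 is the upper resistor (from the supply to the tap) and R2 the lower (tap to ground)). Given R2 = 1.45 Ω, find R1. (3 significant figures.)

R1 ≈ 0.207 Ω

V_out/V_s = R2/(R1+R2) = 0.8753.
So R1 = R2 · (V_s/V_out − 1) = 1.45 × (4.09/3.58 − 1) = 1.45 × 0.1425 = 0.2066 Ω.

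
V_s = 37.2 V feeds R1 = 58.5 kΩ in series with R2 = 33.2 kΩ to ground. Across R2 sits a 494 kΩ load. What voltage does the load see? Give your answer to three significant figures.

First combine the lower leg with the load: R2 ‖ R_L = 31.11 kΩ.
Voltage divider with the loaded lower leg: V_out = 37.2 × 31.11/(58.5 + 31.11) = 37.2 × 0.3472 = 12.91 V.

V_out ≈ 12.9 V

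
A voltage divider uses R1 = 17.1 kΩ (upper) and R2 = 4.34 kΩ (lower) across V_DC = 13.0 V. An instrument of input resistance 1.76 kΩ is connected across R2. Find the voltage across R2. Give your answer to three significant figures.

V_out ≈ 0.887 V

First combine the lower leg with the load: R2 ‖ R_L = 1.252 kΩ.
Voltage divider with the loaded lower leg: V_out = 13.0 × 1.252/(17.1 + 1.252) = 13.0 × 0.06823 = 0.8870 V.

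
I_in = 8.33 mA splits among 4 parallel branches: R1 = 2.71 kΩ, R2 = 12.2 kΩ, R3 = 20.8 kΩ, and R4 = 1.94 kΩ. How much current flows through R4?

I ≈ 4.23 mA

Total conductance ΣG = 1/2.71 + 1/12.2 + 1/20.8 + 1/1.94 = 1.015 (units of 1/kΩ).
Current divider: I(R4) = I_in · G_k/ΣG = 8.33 × (0.5155/1.015) = 8.33 × 0.5081 = 4.232 mA.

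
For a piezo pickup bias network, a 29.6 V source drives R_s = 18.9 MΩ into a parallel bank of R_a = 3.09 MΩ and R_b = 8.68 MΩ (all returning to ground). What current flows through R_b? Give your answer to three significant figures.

I ≈ 0.367 µA

Combine the parallel branches: R_p = (1/3.09 + 1/8.68)⁻¹ = 2.279 MΩ.
V_A = 29.6 × 2.279/21.18 = 3.185 V.
Branch current I = V_A/R_b = 3.185/8.68 = 0.3669 µA.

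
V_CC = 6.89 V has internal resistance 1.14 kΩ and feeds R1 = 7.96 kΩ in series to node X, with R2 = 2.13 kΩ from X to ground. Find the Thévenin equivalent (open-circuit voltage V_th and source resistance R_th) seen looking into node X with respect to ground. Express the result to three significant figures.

V_th ≈ 1.31 V, R_th ≈ 1.73 kΩ

R1' = 1.14 + 7.96 = 9.100 kΩ (source resistance + R1).
Open-circuit (no load on X): V_th = V_CC · R2/(R1' + R2) = 6.89 × 2.13/(9.100 + 2.13) = 1.307 V.
With V_CC suppressed (replaced by a short), R_th = R1' ‖ R2 = (9.100 × 2.13)/(9.100 + 2.13) = 1.726 kΩ.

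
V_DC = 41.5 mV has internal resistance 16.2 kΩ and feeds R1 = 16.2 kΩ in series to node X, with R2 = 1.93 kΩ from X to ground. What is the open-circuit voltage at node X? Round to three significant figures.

V_th ≈ 2.33 mV

R1' = 16.2 + 16.2 = 32.40 kΩ (source resistance + R1).
Open-circuit (no load on X): V_th = V_DC · R2/(R1' + R2) = 41.5 × 1.93/(32.40 + 1.93) = 2.333 mV.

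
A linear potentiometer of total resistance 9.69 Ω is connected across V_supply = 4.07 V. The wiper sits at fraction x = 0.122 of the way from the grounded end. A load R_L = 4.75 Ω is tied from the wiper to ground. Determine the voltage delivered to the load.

V_out ≈ 0.407 V

The pot divides into 8.508 Ω above the wiper and 1.182 Ω below.
Lower segment in parallel with the load: 1.182 ‖ 4.75 = 0.9466 Ω.
Then V_out = V_supply · 0.9466/(8.508 + 0.9466) = 0.4075 V.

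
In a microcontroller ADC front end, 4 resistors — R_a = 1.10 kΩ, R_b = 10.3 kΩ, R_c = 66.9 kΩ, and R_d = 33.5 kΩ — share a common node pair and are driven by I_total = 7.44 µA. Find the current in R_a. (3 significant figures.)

Conductances: ΣG = 1/1.10 + 1/10.3 + 1/66.9 + 1/33.5 = 1.051 (1/kΩ).
By the current-divider rule, I = I_total · G_k/ΣG = 7.44 × 0.8650 = 6.436 µA.

I ≈ 6.44 µA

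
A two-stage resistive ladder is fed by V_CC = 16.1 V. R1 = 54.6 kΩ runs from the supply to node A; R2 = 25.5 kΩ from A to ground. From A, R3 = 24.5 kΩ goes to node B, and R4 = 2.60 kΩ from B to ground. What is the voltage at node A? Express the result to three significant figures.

The second stage (R3 + R4 = 27.10 kΩ) loads node A in parallel with R2.
Effective lower resistance at A: R2 ‖ 27.10 = 13.14 kΩ.
V_A = 16.1 × 13.14/(54.6 + 13.14) = 3.123 V.

V_A ≈ 3.12 V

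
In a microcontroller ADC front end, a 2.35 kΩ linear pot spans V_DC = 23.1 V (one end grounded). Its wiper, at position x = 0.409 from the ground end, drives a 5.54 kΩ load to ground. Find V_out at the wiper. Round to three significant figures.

V_out ≈ 8.57 V

Split the track: R_lower = x·R_p = 0.9611 kΩ, R_upper = (1−x)·R_p = 1.389 kΩ.
Lower segment in parallel with the load: 0.9611 ‖ 5.54 = 0.8191 kΩ.
V_out = 23.1 × 0.8191/(1.389 + 0.8191) = 8.569 V.
(Unloaded: V_out = x·V_DC = 9.45 V.)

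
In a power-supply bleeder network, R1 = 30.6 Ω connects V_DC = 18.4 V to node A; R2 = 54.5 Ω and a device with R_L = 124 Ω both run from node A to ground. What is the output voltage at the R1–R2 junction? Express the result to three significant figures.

First combine the lower leg with the load: R2 ‖ R_L = 37.86 Ω.
Voltage divider with the loaded lower leg: V_out = 18.4 × 37.86/(30.6 + 37.86) = 18.4 × 0.5530 = 10.18 V.
(Unloaded it would be 11.8 V; the load pulls it down.)

V_out ≈ 10.2 V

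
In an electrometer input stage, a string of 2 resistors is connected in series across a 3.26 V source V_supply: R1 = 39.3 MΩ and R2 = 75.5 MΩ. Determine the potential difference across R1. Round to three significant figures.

Total series resistance ΣR = 39.3 + 75.5 = 114.8 MΩ.
Voltage divider: V = V_supply · (39.30 / 114.8) = 3.26 × 0.3423 = 1.116 V.

V ≈ 1.12 V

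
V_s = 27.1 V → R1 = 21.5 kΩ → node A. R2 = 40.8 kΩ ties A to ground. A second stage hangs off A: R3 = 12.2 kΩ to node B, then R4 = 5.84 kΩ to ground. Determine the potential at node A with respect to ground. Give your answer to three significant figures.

V_A ≈ 9.97 V

Node A sees R2 in parallel with the series input of stage 2, R3 + R4 = 18.04 kΩ.
Effective lower resistance at A: R2 ‖ 18.04 = 12.51 kΩ.
First divider: V_A = V_s · 12.51/(21.5 + 12.51) = 9.968 V.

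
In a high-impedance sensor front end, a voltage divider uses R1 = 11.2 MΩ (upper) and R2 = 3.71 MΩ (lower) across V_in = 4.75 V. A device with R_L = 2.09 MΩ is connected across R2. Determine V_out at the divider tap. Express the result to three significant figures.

V_out ≈ 0.507 V

R2 ‖ R_L = (3.71 × 2.09)/(3.71 + 2.09) = 1.337 MΩ.
Now apply the divider: V_out = 4.75 × 0.1066 = 0.5065 V.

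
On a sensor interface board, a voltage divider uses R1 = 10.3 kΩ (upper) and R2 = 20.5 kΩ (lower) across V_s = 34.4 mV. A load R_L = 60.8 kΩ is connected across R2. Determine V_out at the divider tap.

V_out ≈ 20.6 mV

The load sits in parallel with R2, giving an effective lower resistance R2' = R2·R_L/(R2+R_L) = 15.33 kΩ.
Then V_out = V_s · R2'/(R1 + R2') = 34.4 × 15.33/25.63 = 20.58 mV.
(Unloaded it would be 22.9 mV; the load pulls it down.)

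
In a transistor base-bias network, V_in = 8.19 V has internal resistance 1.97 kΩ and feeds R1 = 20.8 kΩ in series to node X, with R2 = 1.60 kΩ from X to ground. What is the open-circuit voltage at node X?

R1' = 1.97 + 20.8 = 22.77 kΩ (source resistance + R1).
Open-circuit (no load on X): V_th = V_in · R2/(R1' + R2) = 8.19 × 1.60/(22.77 + 1.60) = 0.5377 V.

V_th ≈ 0.538 V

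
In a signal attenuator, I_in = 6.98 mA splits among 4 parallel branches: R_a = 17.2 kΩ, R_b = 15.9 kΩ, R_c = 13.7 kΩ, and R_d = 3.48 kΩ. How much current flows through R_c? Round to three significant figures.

I ≈ 1.06 mA

Total conductance ΣG = 1/17.2 + 1/15.9 + 1/13.7 + 1/3.48 = 0.4814 (units of 1/kΩ).
R_c takes the fraction G_k/ΣG = 0.07299/0.4814 = 0.1516, so I = 6.98 × 0.1516 = 1.058 mA.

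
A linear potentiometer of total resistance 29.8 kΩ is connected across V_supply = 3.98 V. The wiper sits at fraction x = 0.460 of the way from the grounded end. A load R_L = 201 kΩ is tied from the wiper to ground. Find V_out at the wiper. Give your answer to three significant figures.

V_out ≈ 1.77 V

Split the track: R_lower = x·R_p = 13.71 kΩ, R_upper = (1−x)·R_p = 16.09 kΩ.
(x·R_p) ‖ R_L = 12.83 kΩ.
Loaded-divider output: V_out = 3.98 × 0.4437 = 1.766 V.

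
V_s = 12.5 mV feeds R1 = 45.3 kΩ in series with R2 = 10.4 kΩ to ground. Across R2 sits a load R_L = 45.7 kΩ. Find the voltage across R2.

R2 ‖ R_L = (10.4 × 45.7)/(10.4 + 45.7) = 8.472 kΩ.
Now apply the divider: V_out = 12.5 × 0.1576 = 1.969 mV.

V_out ≈ 1.97 mV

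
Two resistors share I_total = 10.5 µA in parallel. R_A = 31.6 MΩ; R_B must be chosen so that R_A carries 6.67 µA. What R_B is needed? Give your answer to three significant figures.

R_B ≈ 55.0 MΩ

In a two-way split, I_A/I_total = R_B/(R_A + R_B).
6.67/10.5 = R_B/(R_A + R_B) → R_B = R_A · (0.6352)/(1 − 0.6352) = 31.6 × 1.742 = 55.03 MΩ.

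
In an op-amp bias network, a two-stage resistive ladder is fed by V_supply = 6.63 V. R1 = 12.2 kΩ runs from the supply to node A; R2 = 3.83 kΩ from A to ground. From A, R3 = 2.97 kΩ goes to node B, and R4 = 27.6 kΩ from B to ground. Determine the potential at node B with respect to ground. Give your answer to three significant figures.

The second stage (R3 + R4 = 30.57 kΩ) loads node A in parallel with R2.
R2 ‖ (R3+R4) = 3.404 kΩ.
V_A = 6.63 × 3.404/(12.2 + 3.404) = 1.446 V.
Then the unloaded second divider: V_B = V_A × R4/(R3+R4) = 1.446 × 0.9028 = 1.306 V.

V_B ≈ 1.31 V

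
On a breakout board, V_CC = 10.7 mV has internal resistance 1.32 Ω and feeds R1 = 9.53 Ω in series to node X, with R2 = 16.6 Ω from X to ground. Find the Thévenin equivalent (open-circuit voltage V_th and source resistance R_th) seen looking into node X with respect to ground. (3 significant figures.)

R1' = 1.32 + 9.53 = 10.85 Ω (source resistance + R1).
V_th is the unloaded tap voltage: V_CC · R2/(R1'+R2) = 10.7 × 0.6047 = 6.471 mV.
Looking into X with the source shorted: R_th = R1'·R2/(R1'+R2) = 10.85 × 16.6/27.45 = 6.561 Ω.

V_th ≈ 6.47 mV, R_th ≈ 6.56 Ω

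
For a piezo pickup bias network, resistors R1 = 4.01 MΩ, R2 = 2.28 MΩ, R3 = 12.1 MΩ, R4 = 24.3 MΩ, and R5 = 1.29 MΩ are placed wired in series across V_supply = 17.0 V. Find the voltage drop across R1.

V ≈ 1.55 V

Total series resistance ΣR = 4.01 + 2.28 + 12.1 + 24.3 + 1.29 = 43.98 MΩ.
By the voltage-divider rule, V = 17.0 × 4.010/43.98 = 1.550 V.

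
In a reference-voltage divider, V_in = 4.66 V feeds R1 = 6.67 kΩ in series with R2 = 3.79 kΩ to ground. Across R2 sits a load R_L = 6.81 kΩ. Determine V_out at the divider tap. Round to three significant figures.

V_out ≈ 1.25 V

First combine the lower leg with the load: R2 ‖ R_L = 2.435 kΩ.
Then V_out = V_in · R2'/(R1 + R2') = 4.66 × 2.435/9.105 = 1.246 V.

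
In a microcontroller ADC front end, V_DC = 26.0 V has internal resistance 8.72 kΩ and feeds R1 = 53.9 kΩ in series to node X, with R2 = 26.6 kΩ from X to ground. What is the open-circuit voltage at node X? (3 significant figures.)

R1' = 8.72 + 53.9 = 62.62 kΩ (source resistance + R1).
Open-circuit (no load on X): V_th = V_DC · R2/(R1' + R2) = 26.0 × 26.6/(62.62 + 26.6) = 7.752 V.

V_th ≈ 7.75 V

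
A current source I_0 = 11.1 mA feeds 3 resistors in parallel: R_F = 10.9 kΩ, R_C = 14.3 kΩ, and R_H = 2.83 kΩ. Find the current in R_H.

I ≈ 7.62 mA

Total conductance ΣG = 1/10.9 + 1/14.3 + 1/2.83 = 0.5150 (units of 1/kΩ).
R_H takes the fraction G_k/ΣG = 0.3534/0.5150 = 0.6861, so I = 11.1 × 0.6861 = 7.616 mA.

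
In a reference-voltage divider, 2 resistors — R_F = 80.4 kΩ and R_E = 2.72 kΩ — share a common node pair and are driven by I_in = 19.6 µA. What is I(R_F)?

I ≈ 0.641 µA

Two-branch current divider: I_k = I_in · R_other/(R_1 + R_2).
I(R_F) = 19.6 × 2.72/(80.4 + 2.72) = 19.6 × 0.03272 = 0.6414 µA.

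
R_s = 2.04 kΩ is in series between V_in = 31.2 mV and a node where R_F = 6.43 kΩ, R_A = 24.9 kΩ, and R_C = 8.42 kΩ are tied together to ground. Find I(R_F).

Equivalent of the parallel group: R_p = 3.180 kΩ.
V_A = 31.2 × 3.180/5.220 = 19.01 mV.
Branch current I = V_A/R_F = 19.01/6.43 = 2.956 µA.
(Equivalently: I_total = 5.977 µA, then current-divider fraction G_k/ΣG = 0.4946.)

I ≈ 2.96 µA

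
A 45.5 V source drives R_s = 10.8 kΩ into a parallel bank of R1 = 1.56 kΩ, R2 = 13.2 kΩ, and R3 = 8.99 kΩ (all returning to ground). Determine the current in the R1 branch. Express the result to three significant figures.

I ≈ 2.93 mA

Equivalent of the parallel group: R_p = 1.208 kΩ.
V_A by voltage divider: V_A = 45.5 × 1.208/(10.8 + 1.208) = 4.576 V.
I(R1) = V_A / R1 = 4.576/1.56 = 2.934 mA.
(Check via current divider: I_total = 3.789 mA; share G_k/ΣG = 0.7742 → same result.)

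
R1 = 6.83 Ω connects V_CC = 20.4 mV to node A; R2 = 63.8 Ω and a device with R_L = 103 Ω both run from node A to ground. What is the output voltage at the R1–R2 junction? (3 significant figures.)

V_out ≈ 17.4 mV

First combine the lower leg with the load: R2 ‖ R_L = 39.40 Ω.
Voltage divider with the loaded lower leg: V_out = 20.4 × 39.40/(6.83 + 39.40) = 20.4 × 0.8523 = 17.39 mV.
(Unloaded it would be 18.4 mV; the load pulls it down.)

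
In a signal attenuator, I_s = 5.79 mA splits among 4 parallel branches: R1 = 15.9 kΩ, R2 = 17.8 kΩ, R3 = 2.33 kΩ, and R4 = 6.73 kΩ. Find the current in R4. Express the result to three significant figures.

Conductances: ΣG = 1/15.9 + 1/17.8 + 1/2.33 + 1/6.73 = 0.6968 (1/kΩ).
By the current-divider rule, I = I_s · G_k/ΣG = 5.79 × 0.2132 = 1.235 mA.

I ≈ 1.23 mA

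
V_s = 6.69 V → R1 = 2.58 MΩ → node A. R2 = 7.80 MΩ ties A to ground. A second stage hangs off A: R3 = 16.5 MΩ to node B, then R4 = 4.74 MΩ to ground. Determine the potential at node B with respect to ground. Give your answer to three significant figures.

V_B ≈ 1.03 V

Looking into the second stage from A: R3 + R4 = 21.24 MΩ appears in parallel with R2.
Effective lower resistance at A: R2 ‖ 21.24 = 5.705 MΩ.
First divider: V_A = V_s · 5.705/(2.58 + 5.705) = 4.607 V.
Stage 2 is unloaded, so V_B = V_A · R4/(R3+R4) = 4.607 × 4.74/21.24 = 1.028 V.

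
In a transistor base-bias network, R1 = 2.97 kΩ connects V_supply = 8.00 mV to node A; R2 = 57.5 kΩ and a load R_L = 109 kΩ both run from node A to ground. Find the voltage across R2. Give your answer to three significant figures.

V_out ≈ 7.41 mV

The load sits in parallel with R2, giving an effective lower resistance R2' = R2·R_L/(R2+R_L) = 37.64 kΩ.
Voltage divider with the loaded lower leg: V_out = 8.00 × 37.64/(2.97 + 37.64) = 8.00 × 0.9269 = 7.415 mV.
(Unloaded it would be 7.61 mV; the load pulls it down.)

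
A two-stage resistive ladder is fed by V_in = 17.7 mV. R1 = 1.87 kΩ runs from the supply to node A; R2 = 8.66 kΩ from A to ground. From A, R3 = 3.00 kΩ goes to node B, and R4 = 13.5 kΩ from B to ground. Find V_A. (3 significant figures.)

V_A ≈ 13.3 mV

Looking into the second stage from A: R3 + R4 = 16.50 kΩ appears in parallel with R2.
Effective lower resistance at A: R2 ‖ 16.50 = 5.679 kΩ.
First divider: V_A = V_in · 5.679/(1.87 + 5.679) = 13.32 mV.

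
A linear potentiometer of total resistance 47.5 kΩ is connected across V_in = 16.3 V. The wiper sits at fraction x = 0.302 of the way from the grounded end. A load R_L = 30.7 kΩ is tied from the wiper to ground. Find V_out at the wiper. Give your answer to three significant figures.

V_out ≈ 3.71 V

The pot divides into 33.16 kΩ above the wiper and 14.34 kΩ below.
R_L loads the lower segment: effective lower R = 9.777 kΩ.
V_out = 16.3 × 9.777/(33.16 + 9.777) = 3.712 V.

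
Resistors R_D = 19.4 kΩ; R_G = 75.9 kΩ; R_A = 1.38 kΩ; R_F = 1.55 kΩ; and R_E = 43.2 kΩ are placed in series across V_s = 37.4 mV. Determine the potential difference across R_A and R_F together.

V ≈ 0.775 mV

Total series resistance ΣR = 19.4 + 75.9 + 1.38 + 1.55 + 43.2 = 141.4 kΩ.
R_{R_A..R_F} = 1.38 + 1.55 = 2.930 kΩ.
Voltage divider: V = V_s · (2.930 / 141.4) = 37.4 × 0.02072 = 0.7748 mV.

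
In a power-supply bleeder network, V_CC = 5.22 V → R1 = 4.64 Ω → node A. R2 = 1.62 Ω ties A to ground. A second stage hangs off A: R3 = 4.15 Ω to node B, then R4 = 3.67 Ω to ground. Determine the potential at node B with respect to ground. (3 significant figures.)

V_B ≈ 0.550 V

Looking into the second stage from A: R3 + R4 = 7.820 Ω appears in parallel with R2.
Effective lower resistance at A: R2 ‖ 7.820 = 1.342 Ω.
So V_A = 5.22 × 0.2243 = 1.171 V.
Then the unloaded second divider: V_B = V_A × R4/(R3+R4) = 1.171 × 0.4693 = 0.5496 V.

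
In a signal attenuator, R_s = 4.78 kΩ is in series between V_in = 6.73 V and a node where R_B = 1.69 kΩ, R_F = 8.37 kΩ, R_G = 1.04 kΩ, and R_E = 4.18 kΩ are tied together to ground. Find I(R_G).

I ≈ 0.638 mA

Equivalent of the parallel group: R_p = 0.5230 kΩ.
Node voltage V_A = V_in · R_p/(R_s + R_p) = 6.73 × 0.09863 = 0.6638 V.
I(R_G) = V_A / R_G = 0.6638/1.04 = 0.6382 mA.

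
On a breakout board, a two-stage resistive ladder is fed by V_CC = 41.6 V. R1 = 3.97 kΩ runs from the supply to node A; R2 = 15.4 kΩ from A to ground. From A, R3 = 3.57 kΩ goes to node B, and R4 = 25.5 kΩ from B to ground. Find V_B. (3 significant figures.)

The second stage (R3 + R4 = 29.07 kΩ) loads node A in parallel with R2.
R2 ‖ (R3+R4) = 10.07 kΩ.
First divider: V_A = V_CC · 10.07/(3.97 + 10.07) = 29.83 V.
Then the unloaded second divider: V_B = V_A × R4/(R3+R4) = 29.83 × 0.8772 = 26.17 V.

V_B ≈ 26.2 V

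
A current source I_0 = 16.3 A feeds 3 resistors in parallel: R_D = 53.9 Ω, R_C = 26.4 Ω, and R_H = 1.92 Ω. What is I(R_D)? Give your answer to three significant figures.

I ≈ 0.524 A

Total conductance ΣG = 1/53.9 + 1/26.4 + 1/1.92 = 0.5773 (units of 1/Ω).
R_D takes the fraction G_k/ΣG = 0.01855/0.5773 = 0.03214, so I = 16.3 × 0.03214 = 0.5239 A.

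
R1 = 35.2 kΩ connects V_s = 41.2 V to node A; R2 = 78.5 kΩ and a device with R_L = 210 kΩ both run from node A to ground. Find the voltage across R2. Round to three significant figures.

First combine the lower leg with the load: R2 ‖ R_L = 57.14 kΩ.
Now apply the divider: V_out = 41.2 × 0.6188 = 25.49 V.
(Unloaded it would be 28.4 V; the load pulls it down.)

V_out ≈ 25.5 V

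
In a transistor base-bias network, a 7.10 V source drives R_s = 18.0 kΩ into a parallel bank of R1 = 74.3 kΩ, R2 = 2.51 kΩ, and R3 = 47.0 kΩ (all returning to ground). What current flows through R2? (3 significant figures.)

I ≈ 0.322 mA

Combine the parallel branches: R_p = (1/74.3 + 1/2.51 + 1/47.0)⁻¹ = 2.309 kΩ.
V_A = 7.10 × 2.309/20.31 = 0.8071 V.
I(R2) = V_A / R2 = 0.8071/2.51 = 0.3216 mA.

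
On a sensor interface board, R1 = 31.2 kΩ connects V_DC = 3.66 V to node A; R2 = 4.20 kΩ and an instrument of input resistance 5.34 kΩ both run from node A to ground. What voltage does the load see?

R2 ‖ R_L = (4.20 × 5.34)/(4.20 + 5.34) = 2.351 kΩ.
Voltage divider with the loaded lower leg: V_out = 3.66 × 2.351/(31.2 + 2.351) = 3.66 × 0.07007 = 0.2565 V.
(Unloaded it would be 0.434 V; the load pulls it down.)

V_out ≈ 0.256 V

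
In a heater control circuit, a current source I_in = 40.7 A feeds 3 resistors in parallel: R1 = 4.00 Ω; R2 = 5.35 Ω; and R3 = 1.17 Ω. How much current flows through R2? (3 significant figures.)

I ≈ 5.89 A

Total conductance ΣG = 1/4.00 + 1/5.35 + 1/1.17 = 1.292 (units of 1/Ω).
Current divider: I(R2) = I_in · G_k/ΣG = 40.7 × (0.1869/1.292) = 40.7 × 0.1447 = 5.890 A.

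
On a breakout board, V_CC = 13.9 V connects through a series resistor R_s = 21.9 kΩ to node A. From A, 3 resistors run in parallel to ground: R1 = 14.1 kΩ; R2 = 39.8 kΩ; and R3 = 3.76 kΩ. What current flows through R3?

Parallel bank: R_p = 1/(1/14.1 + 1/39.8 + 1/3.76) = 2.762 kΩ.
V_A by voltage divider: V_A = 13.9 × 2.762/(21.9 + 2.762) = 1.557 V.
I(R3) = V_A / R3 = 1.557/3.76 = 0.4141 mA.

I ≈ 0.414 mA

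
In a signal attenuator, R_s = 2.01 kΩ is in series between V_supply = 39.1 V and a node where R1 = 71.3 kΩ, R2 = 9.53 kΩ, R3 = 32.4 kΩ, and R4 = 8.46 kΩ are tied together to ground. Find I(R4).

Parallel bank: R_p = 1/(1/71.3 + 1/9.53 + 1/32.4 + 1/8.46) = 3.731 kΩ.
V_A by voltage divider: V_A = 39.1 × 3.731/(2.01 + 3.731) = 25.41 V.
I(R4) = V_A / R4 = 25.41/8.46 = 3.004 mA.

I ≈ 3.00 mA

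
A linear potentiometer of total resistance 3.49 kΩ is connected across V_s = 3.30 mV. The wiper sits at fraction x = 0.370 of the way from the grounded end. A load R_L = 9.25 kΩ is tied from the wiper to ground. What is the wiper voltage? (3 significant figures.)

The pot divides into 2.199 kΩ above the wiper and 1.291 kΩ below.
Lower segment in parallel with the load: 1.291 ‖ 9.25 = 1.133 kΩ.
Then V_out = V_s · 1.133/(2.199 + 1.133) = 1.122 mV.

V_out ≈ 1.12 mV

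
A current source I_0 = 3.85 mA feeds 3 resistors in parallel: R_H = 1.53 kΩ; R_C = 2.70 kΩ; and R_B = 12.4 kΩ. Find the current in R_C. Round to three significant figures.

Conductances: ΣG = 1/1.53 + 1/2.70 + 1/12.4 = 1.105 (1/kΩ).
R_C takes the fraction G_k/ΣG = 0.3704/1.105 = 0.3353, so I = 3.85 × 0.3353 = 1.291 mA.

I ≈ 1.29 mA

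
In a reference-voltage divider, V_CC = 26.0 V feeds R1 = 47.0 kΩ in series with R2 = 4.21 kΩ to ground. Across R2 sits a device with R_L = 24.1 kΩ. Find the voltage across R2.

R2 ‖ R_L = (4.21 × 24.1)/(4.21 + 24.1) = 3.584 kΩ.
Voltage divider with the loaded lower leg: V_out = 26.0 × 3.584/(47.0 + 3.584) = 26.0 × 0.07085 = 1.842 V.

V_out ≈ 1.84 V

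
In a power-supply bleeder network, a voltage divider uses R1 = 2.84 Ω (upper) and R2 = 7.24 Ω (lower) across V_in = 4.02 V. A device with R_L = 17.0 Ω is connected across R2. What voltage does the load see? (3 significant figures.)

First combine the lower leg with the load: R2 ‖ R_L = 5.078 Ω.
Voltage divider with the loaded lower leg: V_out = 4.02 × 5.078/(2.84 + 5.078) = 4.02 × 0.6413 = 2.578 V.

V_out ≈ 2.58 V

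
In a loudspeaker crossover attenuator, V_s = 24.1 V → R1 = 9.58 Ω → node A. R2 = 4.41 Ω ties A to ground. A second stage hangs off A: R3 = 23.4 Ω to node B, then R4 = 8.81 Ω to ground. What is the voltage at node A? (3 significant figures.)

V_A ≈ 6.95 V

Looking into the second stage from A: R3 + R4 = 32.21 Ω appears in parallel with R2.
Effective lower resistance at A: R2 ‖ 32.21 = 3.879 Ω.
V_A = 24.1 × 3.879/(9.58 + 3.879) = 6.946 V.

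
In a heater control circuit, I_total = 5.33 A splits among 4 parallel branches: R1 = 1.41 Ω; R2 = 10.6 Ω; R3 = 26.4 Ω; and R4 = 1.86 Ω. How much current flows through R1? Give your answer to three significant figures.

Conductances: ΣG = 1/1.41 + 1/10.6 + 1/26.4 + 1/1.86 = 1.379 (1/Ω).
R1 takes the fraction G_k/ΣG = 0.7092/1.379 = 0.5143, so I = 5.33 × 0.5143 = 2.741 A.

I ≈ 2.74 A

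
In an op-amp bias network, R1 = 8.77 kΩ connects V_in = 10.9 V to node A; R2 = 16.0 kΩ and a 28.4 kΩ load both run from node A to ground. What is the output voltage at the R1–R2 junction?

The load sits in parallel with R2, giving an effective lower resistance R2' = R2·R_L/(R2+R_L) = 10.23 kΩ.
Voltage divider with the loaded lower leg: V_out = 10.9 × 10.23/(8.77 + 10.23) = 10.9 × 0.5385 = 5.870 V.

V_out ≈ 5.87 V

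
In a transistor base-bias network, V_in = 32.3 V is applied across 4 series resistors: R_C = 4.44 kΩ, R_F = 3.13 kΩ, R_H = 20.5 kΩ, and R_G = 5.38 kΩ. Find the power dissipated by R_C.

P ≈ 4.14 mW

The common current is I = 32.3/33.45 = 0.9656 mA.
V(R_C) = I·R = 4.287 V; P = V·I = 4.287 × 0.9656 = 4.140 mW.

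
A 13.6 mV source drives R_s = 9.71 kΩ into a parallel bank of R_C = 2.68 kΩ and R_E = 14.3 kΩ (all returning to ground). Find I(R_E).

Combine the parallel branches: R_p = (1/2.68 + 1/14.3)⁻¹ = 2.257 kΩ.
V_A by voltage divider: V_A = 13.6 × 2.257/(9.71 + 2.257) = 2.565 mV.
Branch current I = V_A/R_E = 2.565/14.3 = 0.1794 µA.
(Equivalently: I_total = 1.136 µA, then current-divider fraction G_k/ΣG = 0.1578.)

I ≈ 0.179 µA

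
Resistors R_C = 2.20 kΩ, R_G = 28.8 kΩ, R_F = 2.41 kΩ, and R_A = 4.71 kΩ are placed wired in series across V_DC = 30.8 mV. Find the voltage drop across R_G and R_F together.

Series total: ΣR = 2.20 + 28.8 + 2.41 + 4.71 = 38.12 kΩ.
R_{R_G..R_F} = 28.8 + 2.41 = 31.21 kΩ.
V = V_DC · R/ΣR = 30.8 × 0.8187 = 25.22 mV.

V ≈ 25.2 mV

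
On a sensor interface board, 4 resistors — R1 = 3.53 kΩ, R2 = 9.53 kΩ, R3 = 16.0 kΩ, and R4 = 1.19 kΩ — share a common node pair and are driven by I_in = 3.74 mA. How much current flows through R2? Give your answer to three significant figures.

Total conductance ΣG = 1/3.53 + 1/9.53 + 1/16.0 + 1/1.19 = 1.291 (units of 1/kΩ).
Current divider: I(R2) = I_in · G_k/ΣG = 3.74 × (0.1049/1.291) = 3.74 × 0.08128 = 0.3040 mA.

I ≈ 0.304 mA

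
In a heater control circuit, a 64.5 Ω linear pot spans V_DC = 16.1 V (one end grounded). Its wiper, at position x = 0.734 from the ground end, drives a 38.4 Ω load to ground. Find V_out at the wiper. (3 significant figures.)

Lower segment x·R_p = 47.34 Ω; upper segment (1−x)·R_p = 17.16 Ω.
Lower segment in parallel with the load: 47.34 ‖ 38.4 = 21.20 Ω.
V_out = 16.1 × 21.20/(17.16 + 21.20) = 8.899 V.

V_out ≈ 8.90 V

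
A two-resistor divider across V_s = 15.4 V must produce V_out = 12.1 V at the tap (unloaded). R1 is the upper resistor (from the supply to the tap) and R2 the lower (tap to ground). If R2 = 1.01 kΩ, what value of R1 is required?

V_out/V_s = R2/(R1+R2) = 0.7857.
Rearranging, R1 = R2·(1−k)/k = 1.01 × 0.2727 = 0.2755 kΩ.

R1 ≈ 0.275 kΩ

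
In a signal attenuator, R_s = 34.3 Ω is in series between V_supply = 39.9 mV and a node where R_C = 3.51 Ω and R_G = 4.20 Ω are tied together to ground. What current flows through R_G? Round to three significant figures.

Combine the parallel branches: R_p = (1/3.51 + 1/4.20)⁻¹ = 1.912 Ω.
V_A by voltage divider: V_A = 39.9 × 1.912/(34.3 + 1.912) = 2.107 mV.
Branch current I = V_A/R_G = 2.107/4.20 = 0.5016 mA.

I ≈ 0.502 mA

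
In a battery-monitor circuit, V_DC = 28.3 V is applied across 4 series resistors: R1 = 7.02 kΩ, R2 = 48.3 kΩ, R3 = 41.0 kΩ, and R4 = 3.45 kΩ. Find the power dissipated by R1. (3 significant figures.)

Series current I = V_DC/ΣR = 28.3/99.77 = 0.2837 mA.
P = I²R = 0.08046 × 7.02 = 0.5648 mW.

P ≈ 0.565 mW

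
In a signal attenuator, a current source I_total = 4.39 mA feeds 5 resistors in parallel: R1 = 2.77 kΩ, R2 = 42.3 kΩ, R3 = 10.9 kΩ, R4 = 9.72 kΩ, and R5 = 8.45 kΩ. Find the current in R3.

Total conductance ΣG = 1/2.77 + 1/42.3 + 1/10.9 + 1/9.72 + 1/8.45 = 0.6976 (units of 1/kΩ).
By the current-divider rule, I = I_total · G_k/ΣG = 4.39 × 0.1315 = 0.5773 mA.

I ≈ 0.577 mA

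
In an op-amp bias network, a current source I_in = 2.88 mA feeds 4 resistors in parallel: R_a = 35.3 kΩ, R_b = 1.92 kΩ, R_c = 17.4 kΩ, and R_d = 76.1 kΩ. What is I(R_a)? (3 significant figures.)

I ≈ 0.132 mA

Conductances: ΣG = 1/35.3 + 1/1.92 + 1/17.4 + 1/76.1 = 0.6198 (1/kΩ).
R_a takes the fraction G_k/ΣG = 0.02833/0.6198 = 0.04571, so I = 2.88 × 0.04571 = 0.1316 mA.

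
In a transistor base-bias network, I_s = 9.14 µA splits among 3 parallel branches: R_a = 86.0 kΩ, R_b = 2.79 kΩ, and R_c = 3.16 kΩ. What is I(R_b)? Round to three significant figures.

ΣG = 1/86.0 + 1/2.79 + 1/3.16 = 0.6865.
By the current-divider rule, I = I_s · G_k/ΣG = 9.14 × 0.5221 = 4.772 µA.

I ≈ 4.77 µA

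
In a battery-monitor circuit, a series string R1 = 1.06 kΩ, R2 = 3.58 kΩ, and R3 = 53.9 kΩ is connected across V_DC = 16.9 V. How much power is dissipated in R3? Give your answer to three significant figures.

Series current I = V_DC/ΣR = 16.9/58.54 = 0.2887 mA.
P(R3) = I²·R3 = (0.2887)² × 53.9 = 4.492 mW.

P ≈ 4.49 mW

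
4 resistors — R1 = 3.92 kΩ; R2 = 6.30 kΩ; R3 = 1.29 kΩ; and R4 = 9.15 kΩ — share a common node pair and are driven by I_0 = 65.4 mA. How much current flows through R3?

I ≈ 39.0 mA

ΣG = 1/3.92 + 1/6.30 + 1/1.29 + 1/9.15 = 1.298.
By the current-divider rule, I = I_0 · G_k/ΣG = 65.4 × 0.5971 = 39.05 mA.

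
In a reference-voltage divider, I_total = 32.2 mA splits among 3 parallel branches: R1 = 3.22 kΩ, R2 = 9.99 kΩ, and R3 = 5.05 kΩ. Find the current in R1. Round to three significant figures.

ΣG = 1/3.22 + 1/9.99 + 1/5.05 = 0.6087.
By the current-divider rule, I = I_total · G_k/ΣG = 32.2 × 0.5102 = 16.43 mA.

I ≈ 16.4 mA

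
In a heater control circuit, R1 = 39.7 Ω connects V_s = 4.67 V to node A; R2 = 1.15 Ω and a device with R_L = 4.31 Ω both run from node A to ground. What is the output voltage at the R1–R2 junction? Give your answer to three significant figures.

R2 ‖ R_L = (1.15 × 4.31)/(1.15 + 4.31) = 0.9078 Ω.
Then V_out = V_s · R2'/(R1 + R2') = 4.67 × 0.9078/40.61 = 0.1044 V.

V_out ≈ 0.104 V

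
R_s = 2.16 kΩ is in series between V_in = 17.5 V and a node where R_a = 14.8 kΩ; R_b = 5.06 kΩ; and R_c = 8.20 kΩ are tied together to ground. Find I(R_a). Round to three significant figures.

I ≈ 0.644 mA

Combine the parallel branches: R_p = (1/14.8 + 1/5.06 + 1/8.20)⁻¹ = 2.583 kΩ.
Node voltage V_A = V_in · R_p/(R_s + R_p) = 17.5 × 0.5446 = 9.530 V.
Branch current I = V_A/R_a = 9.530/14.8 = 0.6439 mA.
(Equivalently: I_total = 3.690 mA, then current-divider fraction G_k/ΣG = 0.1745.)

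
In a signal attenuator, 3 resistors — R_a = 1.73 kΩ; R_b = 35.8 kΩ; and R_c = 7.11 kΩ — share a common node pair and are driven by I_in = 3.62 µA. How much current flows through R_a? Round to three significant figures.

Total conductance ΣG = 1/1.73 + 1/35.8 + 1/7.11 = 0.7466 (units of 1/kΩ).
By the current-divider rule, I = I_in · G_k/ΣG = 3.62 × 0.7742 = 2.803 µA.

I ≈ 2.80 µA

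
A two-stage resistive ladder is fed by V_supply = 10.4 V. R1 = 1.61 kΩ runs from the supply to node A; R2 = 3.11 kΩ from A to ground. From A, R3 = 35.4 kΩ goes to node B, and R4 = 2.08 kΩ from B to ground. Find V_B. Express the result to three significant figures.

The second stage (R3 + R4 = 37.48 kΩ) loads node A in parallel with R2.
R2 ‖ (R3+R4) = 2.872 kΩ.
First divider: V_A = V_supply · 2.872/(1.61 + 2.872) = 6.664 V.
Then the unloaded second divider: V_B = V_A × R4/(R3+R4) = 6.664 × 0.05550 = 0.3698 V.

V_B ≈ 0.370 V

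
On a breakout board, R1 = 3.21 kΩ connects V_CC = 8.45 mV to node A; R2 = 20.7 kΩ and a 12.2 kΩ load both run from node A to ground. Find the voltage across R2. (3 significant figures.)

R2 ‖ R_L = (20.7 × 12.2)/(20.7 + 12.2) = 7.676 kΩ.
Then V_out = V_CC · R2'/(R1 + R2') = 8.45 × 7.676/10.89 = 5.958 mV.

V_out ≈ 5.96 mV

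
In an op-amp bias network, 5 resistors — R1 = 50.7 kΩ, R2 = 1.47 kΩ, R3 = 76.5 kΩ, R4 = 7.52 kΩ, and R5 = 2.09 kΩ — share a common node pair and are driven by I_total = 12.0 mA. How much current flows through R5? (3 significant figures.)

Total conductance ΣG = 1/50.7 + 1/1.47 + 1/76.5 + 1/7.52 + 1/2.09 = 1.325 (units of 1/kΩ).
R5 takes the fraction G_k/ΣG = 0.4785/1.325 = 0.3612, so I = 12.0 × 0.3612 = 4.335 mA.

I ≈ 4.33 mA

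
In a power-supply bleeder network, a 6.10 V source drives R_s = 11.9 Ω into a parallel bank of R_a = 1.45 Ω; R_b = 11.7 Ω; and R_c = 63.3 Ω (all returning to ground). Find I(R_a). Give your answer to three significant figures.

Combine the parallel branches: R_p = (1/1.45 + 1/11.7 + 1/63.3)⁻¹ = 1.264 Ω.
Node voltage V_A = V_supply · R_p/(R_s + R_p) = 6.10 × 0.09604 = 0.5859 V.
Branch current I = V_A/R_a = 0.5859/1.45 = 0.4040 A.
(Check via current divider: I_total = 0.4634 A; share G_k/ΣG = 0.8720 → same result.)

I ≈ 0.404 A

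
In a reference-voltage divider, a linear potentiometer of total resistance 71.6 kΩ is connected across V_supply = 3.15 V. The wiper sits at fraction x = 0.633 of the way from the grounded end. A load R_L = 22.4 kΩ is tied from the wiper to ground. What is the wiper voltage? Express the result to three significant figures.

V_out ≈ 1.14 V

Split the track: R_lower = x·R_p = 45.32 kΩ, R_upper = (1−x)·R_p = 26.28 kΩ.
R_L loads the lower segment: effective lower R = 14.99 kΩ.
Loaded-divider output: V_out = 3.15 × 0.3633 = 1.144 V.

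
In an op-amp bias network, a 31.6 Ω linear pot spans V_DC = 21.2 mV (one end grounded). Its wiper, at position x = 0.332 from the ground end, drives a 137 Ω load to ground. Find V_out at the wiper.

V_out ≈ 6.70 mV

Lower segment x·R_p = 10.49 Ω; upper segment (1−x)·R_p = 21.11 Ω.
Lower segment in parallel with the load: 10.49 ‖ 137 = 9.745 Ω.
V_out = 21.2 × 9.745/(21.11 + 9.745) = 6.696 mV.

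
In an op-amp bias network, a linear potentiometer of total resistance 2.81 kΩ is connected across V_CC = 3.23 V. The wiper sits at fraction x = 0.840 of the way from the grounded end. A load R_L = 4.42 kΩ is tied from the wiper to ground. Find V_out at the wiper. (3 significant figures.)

The pot divides into 0.4496 kΩ above the wiper and 2.360 kΩ below.
R_L loads the lower segment: effective lower R = 1.539 kΩ.
Then V_out = V_CC · 1.539/(0.4496 + 1.539) = 2.500 V.

V_out ≈ 2.50 V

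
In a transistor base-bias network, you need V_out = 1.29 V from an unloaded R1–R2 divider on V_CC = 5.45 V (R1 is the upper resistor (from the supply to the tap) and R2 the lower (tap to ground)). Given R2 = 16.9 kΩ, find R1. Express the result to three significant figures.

V_out/V_CC = R2/(R1+R2) = 0.2367.
So R1 = R2 · (V_CC/V_out − 1) = 16.9 × (5.45/1.29 − 1) = 16.9 × 3.225 = 54.50 kΩ.

R1 ≈ 54.5 kΩ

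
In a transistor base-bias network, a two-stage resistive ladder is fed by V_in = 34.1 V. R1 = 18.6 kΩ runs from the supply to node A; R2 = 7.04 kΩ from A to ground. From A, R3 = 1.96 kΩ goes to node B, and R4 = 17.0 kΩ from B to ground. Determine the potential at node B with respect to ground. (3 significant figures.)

Looking into the second stage from A: R3 + R4 = 18.96 kΩ appears in parallel with R2.
Effective lower resistance at A: R2 ‖ 18.96 = 5.134 kΩ.
First divider: V_A = V_in · 5.134/(18.6 + 5.134) = 7.376 V.
Stage 2 is unloaded, so V_B = V_A · R4/(R3+R4) = 7.376 × 17.0/18.96 = 6.614 V.

V_B ≈ 6.61 V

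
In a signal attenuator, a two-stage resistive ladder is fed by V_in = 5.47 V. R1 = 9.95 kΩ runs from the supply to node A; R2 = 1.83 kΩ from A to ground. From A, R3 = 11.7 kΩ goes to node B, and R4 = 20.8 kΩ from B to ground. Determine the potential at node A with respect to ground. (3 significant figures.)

V_A ≈ 0.811 V

Node A sees R2 in parallel with the series input of stage 2, R3 + R4 = 32.50 kΩ.
R2 ‖ (R3+R4) = 1.732 kΩ.
So V_A = 5.47 × 0.1483 = 0.8112 V.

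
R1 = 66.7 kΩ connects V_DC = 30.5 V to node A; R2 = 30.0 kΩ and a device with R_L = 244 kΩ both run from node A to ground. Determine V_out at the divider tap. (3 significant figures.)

V_out ≈ 8.72 V

First combine the lower leg with the load: R2 ‖ R_L = 26.72 kΩ.
Now apply the divider: V_out = 30.5 × 0.2860 = 8.723 V.
(Unloaded it would be 9.46 V; the load pulls it down.)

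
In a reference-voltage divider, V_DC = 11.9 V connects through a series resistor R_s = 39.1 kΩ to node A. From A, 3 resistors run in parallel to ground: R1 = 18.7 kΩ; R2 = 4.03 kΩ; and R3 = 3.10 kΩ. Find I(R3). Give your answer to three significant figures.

Parallel bank: R_p = 1/(1/18.7 + 1/4.03 + 1/3.10) = 1.602 kΩ.
V_A by voltage divider: V_A = 11.9 × 1.602/(39.1 + 1.602) = 0.4684 V.
I(R3) = V_A / R3 = 0.4684/3.10 = 0.1511 mA.
(Check via current divider: I_total = 0.2924 mA; share G_k/ΣG = 0.5168 → same result.)

I ≈ 0.151 mA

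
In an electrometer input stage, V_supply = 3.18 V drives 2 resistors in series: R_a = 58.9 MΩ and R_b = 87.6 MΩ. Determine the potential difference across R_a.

V ≈ 1.28 V

Series total: ΣR = 58.9 + 87.6 = 146.5 MΩ.
By the voltage-divider rule, V = 3.18 × 58.90/146.5 = 1.279 V.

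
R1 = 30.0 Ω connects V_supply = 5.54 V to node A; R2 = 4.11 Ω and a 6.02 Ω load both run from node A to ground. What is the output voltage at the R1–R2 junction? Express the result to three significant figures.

R2 ‖ R_L = (4.11 × 6.02)/(4.11 + 6.02) = 2.442 Ω.
Voltage divider with the loaded lower leg: V_out = 5.54 × 2.442/(30.0 + 2.442) = 5.54 × 0.07529 = 0.4171 V.

V_out ≈ 0.417 V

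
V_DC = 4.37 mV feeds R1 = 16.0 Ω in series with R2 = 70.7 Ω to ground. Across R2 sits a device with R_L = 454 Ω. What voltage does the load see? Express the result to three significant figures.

V_out ≈ 3.46 mV

R2 ‖ R_L = (70.7 × 454)/(70.7 + 454) = 61.17 Ω.
Then V_out = V_DC · R2'/(R1 + R2') = 4.37 × 61.17/77.17 = 3.464 mV.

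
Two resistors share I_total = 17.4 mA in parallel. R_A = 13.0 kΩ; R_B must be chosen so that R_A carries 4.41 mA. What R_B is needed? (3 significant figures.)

R_B ≈ 4.41 kΩ

In a two-way split, I_A/I_total = R_B/(R_A + R_B).
With f = 0.2534, R_B = R_A · f/(1−f) = 13.0 × 0.3395 = 4.413 kΩ.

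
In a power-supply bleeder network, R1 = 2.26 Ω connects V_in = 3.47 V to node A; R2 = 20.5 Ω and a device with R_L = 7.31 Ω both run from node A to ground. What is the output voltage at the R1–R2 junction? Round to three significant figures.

R2 ‖ R_L = (20.5 × 7.31)/(20.5 + 7.31) = 5.389 Ω.
Voltage divider with the loaded lower leg: V_out = 3.47 × 5.389/(2.26 + 5.389) = 3.47 × 0.7045 = 2.445 V.

V_out ≈ 2.44 V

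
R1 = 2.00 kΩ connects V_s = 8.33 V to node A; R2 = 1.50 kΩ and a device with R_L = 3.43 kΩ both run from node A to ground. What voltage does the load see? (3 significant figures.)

V_out ≈ 2.86 V

The load sits in parallel with R2, giving an effective lower resistance R2' = R2·R_L/(R2+R_L) = 1.044 kΩ.
Voltage divider with the loaded lower leg: V_out = 8.33 × 1.044/(2.00 + 1.044) = 8.33 × 0.3429 = 2.856 V.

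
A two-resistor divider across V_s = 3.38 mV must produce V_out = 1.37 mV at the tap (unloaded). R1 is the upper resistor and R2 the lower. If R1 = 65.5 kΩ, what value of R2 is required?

The divider ratio is R2/(R1+R2) = 1.37/3.38 = 0.4053.
Rearranging, R2 = R1·k/(1−k) = 65.5 × 0.6816 = 44.64 kΩ.

R2 ≈ 44.6 kΩ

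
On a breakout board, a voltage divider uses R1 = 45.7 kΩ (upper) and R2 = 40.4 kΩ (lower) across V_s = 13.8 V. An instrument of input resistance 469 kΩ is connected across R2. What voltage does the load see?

V_out ≈ 6.19 V

R2 ‖ R_L = (40.4 × 469)/(40.4 + 469) = 37.20 kΩ.
Now apply the divider: V_out = 13.8 × 0.4487 = 6.192 V.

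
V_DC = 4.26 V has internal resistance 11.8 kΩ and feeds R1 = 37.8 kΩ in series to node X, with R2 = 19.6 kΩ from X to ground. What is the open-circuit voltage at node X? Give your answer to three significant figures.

V_th ≈ 1.21 V

R1' = 11.8 + 37.8 = 49.60 kΩ (source resistance + R1).
V_th is the unloaded tap voltage: V_DC · R2/(R1'+R2) = 4.26 × 0.2832 = 1.207 V.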